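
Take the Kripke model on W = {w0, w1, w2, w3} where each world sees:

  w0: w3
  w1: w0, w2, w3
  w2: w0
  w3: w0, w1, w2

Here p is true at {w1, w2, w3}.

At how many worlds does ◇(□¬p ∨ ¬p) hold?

w0: successors {w3}; □¬p ∨ ¬p there: w3:F. ✗
w1: successors {w0, w2, w3}; □¬p ∨ ¬p there: w0:T, w2:T, w3:F. ✓
w2: successors {w0}; □¬p ∨ ¬p there: w0:T. ✓
w3: successors {w0, w1, w2}; □¬p ∨ ¬p there: w0:T, w1:F, w2:T. ✓
Satisfying worlds: {w1, w2, w3}.

3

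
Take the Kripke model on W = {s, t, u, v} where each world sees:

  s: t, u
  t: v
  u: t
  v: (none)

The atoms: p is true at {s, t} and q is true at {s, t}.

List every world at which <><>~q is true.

s: successors {t, u}; <>~q there: t:T, u:F. ✓
t: successors {v}; <>~q there: v:F. ✗
u: successors {t}; <>~q there: t:T. ✓
v: no successors, so <><>~q fails. ✗

{s, u}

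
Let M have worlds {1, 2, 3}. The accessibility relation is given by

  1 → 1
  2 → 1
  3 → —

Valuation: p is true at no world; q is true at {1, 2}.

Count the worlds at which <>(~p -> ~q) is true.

1: successors {1}; ~p -> ~q there: 1:F. ✗
2: successors {1}; ~p -> ~q there: 1:F. ✗
3: no successors, so <>(~p -> ~q) fails. ✗
Satisfying worlds: ∅.

0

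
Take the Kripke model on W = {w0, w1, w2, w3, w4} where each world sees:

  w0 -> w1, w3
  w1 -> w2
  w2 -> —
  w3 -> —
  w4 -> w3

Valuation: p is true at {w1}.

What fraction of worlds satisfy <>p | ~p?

w0: <>p is T, ~p is T. ✓
w1: <>p is F, ~p is F. ✗
w2: <>p is F, ~p is T. ✓
w3: <>p is F, ~p is T. ✓
w4: <>p is F, ~p is T. ✓
That's 4 of 5 worlds, so 4/5.

4/5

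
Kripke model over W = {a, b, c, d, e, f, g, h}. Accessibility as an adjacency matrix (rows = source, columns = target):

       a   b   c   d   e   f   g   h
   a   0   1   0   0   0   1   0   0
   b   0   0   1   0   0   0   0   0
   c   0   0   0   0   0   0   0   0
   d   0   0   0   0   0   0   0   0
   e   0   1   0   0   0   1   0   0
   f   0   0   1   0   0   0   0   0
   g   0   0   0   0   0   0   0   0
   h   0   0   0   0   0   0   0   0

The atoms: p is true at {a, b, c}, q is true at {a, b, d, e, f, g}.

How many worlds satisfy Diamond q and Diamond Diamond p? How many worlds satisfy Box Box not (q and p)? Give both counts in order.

For Diamond q and Diamond Diamond p:
a: Diamond q is T, Diamond Diamond p is T. ✓
b: Diamond q is F, Diamond Diamond p is F. ✗
c: Diamond q is F, Diamond Diamond p is F. ✗
d: Diamond q is F, Diamond Diamond p is F. ✗
e: Diamond q is T, Diamond Diamond p is T. ✓
f: Diamond q is F, Diamond Diamond p is F. ✗
g: Diamond q is F, Diamond Diamond p is F. ✗
h: Diamond q is F, Diamond Diamond p is F. ✗
— 2 worlds.
For Box Box not (q and p):
a: successors {b, f}; Box not (q and p) there: b:T, f:T. ✓
b: successors {c}; Box not (q and p) there: c:T. ✓
c: no successors, so Box Box not (q and p) holds vacuously. ✓
d: no successors, so Box Box not (q and p) holds vacuously. ✓
e: successors {b, f}; Box not (q and p) there: b:T, f:T. ✓
f: successors {c}; Box not (q and p) there: c:T. ✓
g: no successors, so Box Box not (q and p) holds vacuously. ✓
h: no successors, so Box Box not (q and p) holds vacuously. ✓
— 8 worlds.

2 and 8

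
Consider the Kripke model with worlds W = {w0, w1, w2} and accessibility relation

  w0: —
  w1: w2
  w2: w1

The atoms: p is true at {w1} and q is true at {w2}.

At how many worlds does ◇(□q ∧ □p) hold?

w0: no successors, so ◇(□q ∧ □p) fails. ✗
w1: successors {w2}; □q ∧ □p there: w2:F. ✗
w2: successors {w1}; □q ∧ □p there: w1:F. ✗
Satisfying worlds: ∅.

0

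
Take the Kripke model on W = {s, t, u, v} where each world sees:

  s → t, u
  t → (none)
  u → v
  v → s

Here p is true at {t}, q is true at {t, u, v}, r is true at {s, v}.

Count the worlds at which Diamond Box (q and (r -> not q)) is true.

2

s: successors {t, u}; Box (q and (r -> not q)) there: t:T, u:F. ✓
t: no successors, so Diamond Box (q and (r -> not q)) fails. ✗
u: successors {v}; Box (q and (r -> not q)) there: v:F. ✗
v: successors {s}; Box (q and (r -> not q)) there: s:T. ✓
Satisfying worlds: {s, v}.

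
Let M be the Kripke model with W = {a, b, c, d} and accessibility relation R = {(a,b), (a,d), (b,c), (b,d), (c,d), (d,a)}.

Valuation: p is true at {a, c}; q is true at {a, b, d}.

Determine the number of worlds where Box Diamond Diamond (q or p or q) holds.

a: successors {b, d}; Diamond Diamond (q or p or q) there: b:T, d:T. ✓
b: successors {c, d}; Diamond Diamond (q or p or q) there: c:T, d:T. ✓
c: successors {d}; Diamond Diamond (q or p or q) there: d:T. ✓
d: successors {a}; Diamond Diamond (q or p or q) there: a:T. ✓
Satisfying worlds: {a, b, c, d}.

4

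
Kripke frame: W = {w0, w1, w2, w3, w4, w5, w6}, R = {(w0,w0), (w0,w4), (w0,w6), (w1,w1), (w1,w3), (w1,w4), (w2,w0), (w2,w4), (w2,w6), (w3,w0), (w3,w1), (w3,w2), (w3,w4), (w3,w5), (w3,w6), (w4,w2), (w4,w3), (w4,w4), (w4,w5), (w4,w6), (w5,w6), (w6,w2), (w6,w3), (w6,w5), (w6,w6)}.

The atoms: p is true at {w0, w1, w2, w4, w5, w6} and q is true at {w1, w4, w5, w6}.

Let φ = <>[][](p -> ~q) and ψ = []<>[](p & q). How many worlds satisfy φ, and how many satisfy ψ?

For <>[][](p -> ~q):
w0: successors {w0, w4, w6}; [][](p -> ~q) there: w0:F, w4:F, w6:F. ✗
w1: successors {w1, w3, w4}; [][](p -> ~q) there: w1:F, w3:F, w4:F. ✗
w2: successors {w0, w4, w6}; [][](p -> ~q) there: w0:F, w4:F, w6:F. ✗
w3: successors {w0, w1, w2, w4, w5, w6}; [][](p -> ~q) there: w0:F, w1:F, w2:F, w4:F, w5:F, w6:F. ✗
w4: successors {w2, w3, w4, w5, w6}; [][](p -> ~q) there: w2:F, w3:F, w4:F, w5:F, w6:F. ✗
w5: successors {w6}; [][](p -> ~q) there: w6:F. ✗
w6: successors {w2, w3, w5, w6}; [][](p -> ~q) there: w2:F, w3:F, w5:F, w6:F. ✗
— 0 worlds.
For []<>[](p & q):
w0: successors {w0, w4, w6}; <>[](p & q) there: w0:F, w4:T, w6:T. ✗
w1: successors {w1, w3, w4}; <>[](p & q) there: w1:F, w3:T, w4:T. ✗
w2: successors {w0, w4, w6}; <>[](p & q) there: w0:F, w4:T, w6:T. ✗
w3: successors {w0, w1, w2, w4, w5, w6}; <>[](p & q) there: w0:F, w1:F, w2:F, w4:T, w5:F, w6:T. ✗
w4: successors {w2, w3, w4, w5, w6}; <>[](p & q) there: w2:F, w3:T, w4:T, w5:F, w6:T. ✗
w5: successors {w6}; <>[](p & q) there: w6:T. ✓
w6: successors {w2, w3, w5, w6}; <>[](p & q) there: w2:F, w3:T, w5:F, w6:T. ✗
— 1 world.

0 and 1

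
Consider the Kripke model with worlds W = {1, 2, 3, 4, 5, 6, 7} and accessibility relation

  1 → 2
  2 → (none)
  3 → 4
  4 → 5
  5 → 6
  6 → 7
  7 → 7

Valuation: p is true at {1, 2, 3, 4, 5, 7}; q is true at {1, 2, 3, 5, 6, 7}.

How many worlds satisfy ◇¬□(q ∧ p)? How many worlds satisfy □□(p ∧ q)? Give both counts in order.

1 and 6

For ◇¬□(q ∧ p):
1: successors {2}; ¬□(q ∧ p) there: 2:F. ✗
2: no successors, so ◇¬□(q ∧ p) fails. ✗
3: successors {4}; ¬□(q ∧ p) there: 4:F. ✗
4: successors {5}; ¬□(q ∧ p) there: 5:T. ✓
5: successors {6}; ¬□(q ∧ p) there: 6:F. ✗
6: successors {7}; ¬□(q ∧ p) there: 7:F. ✗
7: successors {7}; ¬□(q ∧ p) there: 7:F. ✗
— 1 world.
For □□(p ∧ q):
1: successors {2}; □(p ∧ q) there: 2:T. ✓
2: no successors, so □□(p ∧ q) holds vacuously. ✓
3: successors {4}; □(p ∧ q) there: 4:T. ✓
4: successors {5}; □(p ∧ q) there: 5:F. ✗
5: successors {6}; □(p ∧ q) there: 6:T. ✓
6: successors {7}; □(p ∧ q) there: 7:T. ✓
7: successors {7}; □(p ∧ q) there: 7:T. ✓
— 6 worlds.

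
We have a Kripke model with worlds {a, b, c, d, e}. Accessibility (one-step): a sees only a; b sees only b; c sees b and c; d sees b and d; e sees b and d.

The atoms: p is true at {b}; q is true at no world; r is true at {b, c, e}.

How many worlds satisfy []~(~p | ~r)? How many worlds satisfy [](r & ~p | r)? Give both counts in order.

1 and 2

For []~(~p | ~r):
a: successors {a}; ~(~p | ~r) there: a:F. ✗
b: successors {b}; ~(~p | ~r) there: b:T. ✓
c: successors {b, c}; ~(~p | ~r) there: b:T, c:F. ✗
d: successors {b, d}; ~(~p | ~r) there: b:T, d:F. ✗
e: successors {b, d}; ~(~p | ~r) there: b:T, d:F. ✗
— 1 world.
For [](r & ~p | r):
a: successors {a}; r & ~p | r there: a:F. ✗
b: successors {b}; r & ~p | r there: b:T. ✓
c: successors {b, c}; r & ~p | r there: b:T, c:T. ✓
d: successors {b, d}; r & ~p | r there: b:T, d:F. ✗
e: successors {b, d}; r & ~p | r there: b:T, d:F. ✗
— 2 worlds.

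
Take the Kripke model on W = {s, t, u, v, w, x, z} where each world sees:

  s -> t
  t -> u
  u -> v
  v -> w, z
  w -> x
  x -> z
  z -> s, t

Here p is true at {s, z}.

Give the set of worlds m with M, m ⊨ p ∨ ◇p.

s: p is T, ◇p is F. ✓
t: p is F, ◇p is F. ✗
u: p is F, ◇p is F. ✗
v: p is F, ◇p is T. ✓
w: p is F, ◇p is F. ✗
x: p is F, ◇p is T. ✓
z: p is T, ◇p is T. ✓

{s, v, x, z}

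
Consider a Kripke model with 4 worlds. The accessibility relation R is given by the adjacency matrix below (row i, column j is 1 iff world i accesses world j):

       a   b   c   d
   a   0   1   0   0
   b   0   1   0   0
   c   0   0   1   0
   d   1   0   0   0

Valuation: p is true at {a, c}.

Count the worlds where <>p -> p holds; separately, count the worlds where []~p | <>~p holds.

3 and 2

For <>p -> p:
a: <>p is F, p is T. ✓
b: <>p is F, p is F. ✓
c: <>p is T, p is T. ✓
d: <>p is T, p is F. ✗
— 3 worlds.
For []~p | <>~p:
a: []~p is T, <>~p is T. ✓
b: []~p is T, <>~p is T. ✓
c: []~p is F, <>~p is F. ✗
d: []~p is F, <>~p is F. ✗
— 2 worlds.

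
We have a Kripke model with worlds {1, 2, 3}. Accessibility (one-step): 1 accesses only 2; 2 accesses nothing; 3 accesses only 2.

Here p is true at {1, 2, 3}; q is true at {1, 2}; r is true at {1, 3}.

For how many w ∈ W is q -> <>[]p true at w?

1: q is T, <>[]p is T. ✓
2: q is T, <>[]p is F. ✗
3: q is F, <>[]p is T. ✓
Satisfying worlds: {1, 3}.

2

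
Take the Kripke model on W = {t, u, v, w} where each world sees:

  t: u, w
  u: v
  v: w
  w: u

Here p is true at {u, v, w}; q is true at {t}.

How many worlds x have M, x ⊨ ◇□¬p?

0

t: successors {u, w}; □¬p there: u:F, w:F. ✗
u: successors {v}; □¬p there: v:F. ✗
v: successors {w}; □¬p there: w:F. ✗
w: successors {u}; □¬p there: u:F. ✗
Satisfying worlds: ∅.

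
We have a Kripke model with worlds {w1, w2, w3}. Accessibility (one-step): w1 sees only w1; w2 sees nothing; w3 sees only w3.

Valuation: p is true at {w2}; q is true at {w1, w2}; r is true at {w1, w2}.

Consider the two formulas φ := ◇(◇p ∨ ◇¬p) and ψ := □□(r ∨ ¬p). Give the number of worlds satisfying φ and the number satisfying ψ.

2 and 3

For ◇(◇p ∨ ◇¬p):
w1: successors {w1}; ◇p ∨ ◇¬p there: w1:T. ✓
w2: no successors, so ◇(◇p ∨ ◇¬p) fails. ✗
w3: successors {w3}; ◇p ∨ ◇¬p there: w3:T. ✓
— 2 worlds.
For □□(r ∨ ¬p):
w1: successors {w1}; □(r ∨ ¬p) there: w1:T. ✓
w2: no successors, so □□(r ∨ ¬p) holds vacuously. ✓
w3: successors {w3}; □(r ∨ ¬p) there: w3:T. ✓
— 3 worlds.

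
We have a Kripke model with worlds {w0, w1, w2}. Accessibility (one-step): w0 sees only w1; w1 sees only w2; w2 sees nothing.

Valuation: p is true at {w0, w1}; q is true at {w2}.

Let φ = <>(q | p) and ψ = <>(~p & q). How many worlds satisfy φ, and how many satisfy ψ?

For <>(q | p):
w0: successors {w1}; q | p there: w1:T. ✓
w1: successors {w2}; q | p there: w2:T. ✓
w2: no successors, so <>(q | p) fails. ✗
— 2 worlds.
For <>(~p & q):
w0: successors {w1}; ~p & q there: w1:F. ✗
w1: successors {w2}; ~p & q there: w2:T. ✓
w2: no successors, so <>(~p & q) fails. ✗
— 1 world.

2 and 1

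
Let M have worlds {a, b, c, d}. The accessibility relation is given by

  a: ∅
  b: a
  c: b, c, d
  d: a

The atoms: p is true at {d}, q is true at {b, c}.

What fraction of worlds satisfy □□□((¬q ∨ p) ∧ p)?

a: no successors, so □□□((¬q ∨ p) ∧ p) holds vacuously. ✓
b: successors {a}; □□((¬q ∨ p) ∧ p) there: a:T. ✓
c: successors {b, c, d}; □□((¬q ∨ p) ∧ p) there: b:T, c:F, d:T. ✗
d: successors {a}; □□((¬q ∨ p) ∧ p) there: a:T. ✓
That's 3 of 4 worlds, so 3/4.

3/4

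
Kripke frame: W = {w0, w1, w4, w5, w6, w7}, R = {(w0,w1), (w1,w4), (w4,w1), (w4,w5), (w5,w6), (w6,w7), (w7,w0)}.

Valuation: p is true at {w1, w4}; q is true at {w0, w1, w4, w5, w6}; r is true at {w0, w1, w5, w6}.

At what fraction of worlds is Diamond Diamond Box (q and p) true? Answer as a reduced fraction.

w0: successors {w1}; Diamond Box (q and p) there: w1:F. ✗
w1: successors {w4}; Diamond Box (q and p) there: w4:T. ✓
w4: successors {w1, w5}; Diamond Box (q and p) there: w1:F, w5:F. ✗
w5: successors {w6}; Diamond Box (q and p) there: w6:F. ✗
w6: successors {w7}; Diamond Box (q and p) there: w7:T. ✓
w7: successors {w0}; Diamond Box (q and p) there: w0:T. ✓
That's 3 of 6 worlds, so 3/6 = 1/2.

1/2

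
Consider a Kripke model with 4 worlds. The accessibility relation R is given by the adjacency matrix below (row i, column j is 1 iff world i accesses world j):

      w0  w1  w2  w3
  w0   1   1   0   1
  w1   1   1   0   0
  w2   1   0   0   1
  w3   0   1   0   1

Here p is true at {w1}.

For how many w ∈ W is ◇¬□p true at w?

w0: successors {w0, w1, w3}; ¬□p there: w0:T, w1:T, w3:T. ✓
w1: successors {w0, w1}; ¬□p there: w0:T, w1:T. ✓
w2: successors {w0, w3}; ¬□p there: w0:T, w3:T. ✓
w3: successors {w1, w3}; ¬□p there: w1:T, w3:T. ✓
Satisfying worlds: {w0, w1, w2, w3}.

4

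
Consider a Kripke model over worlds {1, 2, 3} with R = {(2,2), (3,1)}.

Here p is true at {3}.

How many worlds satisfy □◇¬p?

2

1: no successors, so □◇¬p holds vacuously. ✓
2: successors {2}; ◇¬p there: 2:T. ✓
3: successors {1}; ◇¬p there: 1:F. ✗
Satisfying worlds: {1, 2}.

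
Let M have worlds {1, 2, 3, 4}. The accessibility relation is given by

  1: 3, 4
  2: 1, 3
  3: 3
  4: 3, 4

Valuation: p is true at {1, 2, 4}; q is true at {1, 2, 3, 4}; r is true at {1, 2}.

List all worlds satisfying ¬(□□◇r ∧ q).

{1, 2, 3, 4}

1: □□◇r ∧ q is F. ✓
2: □□◇r ∧ q is F. ✓
3: □□◇r ∧ q is F. ✓
4: □□◇r ∧ q is F. ✓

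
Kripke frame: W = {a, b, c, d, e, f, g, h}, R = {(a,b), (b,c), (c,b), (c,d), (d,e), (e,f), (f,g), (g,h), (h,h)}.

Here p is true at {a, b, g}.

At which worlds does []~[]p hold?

{a, b, c, d, f, g, h}

a: successors {b}; ~[]p there: b:T. ✓
b: successors {c}; ~[]p there: c:T. ✓
c: successors {b, d}; ~[]p there: b:T, d:T. ✓
d: successors {e}; ~[]p there: e:T. ✓
e: successors {f}; ~[]p there: f:F. ✗
f: successors {g}; ~[]p there: g:T. ✓
g: successors {h}; ~[]p there: h:T. ✓
h: successors {h}; ~[]p there: h:T. ✓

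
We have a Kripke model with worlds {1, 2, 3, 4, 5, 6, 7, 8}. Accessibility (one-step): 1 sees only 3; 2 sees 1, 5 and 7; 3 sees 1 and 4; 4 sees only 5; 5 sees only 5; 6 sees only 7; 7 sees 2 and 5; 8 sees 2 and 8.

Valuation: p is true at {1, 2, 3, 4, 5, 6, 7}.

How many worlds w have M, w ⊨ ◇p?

8

1: successors {3}; p there: 3:T. ✓
2: successors {1, 5, 7}; p there: 1:T, 5:T, 7:T. ✓
3: successors {1, 4}; p there: 1:T, 4:T. ✓
4: successors {5}; p there: 5:T. ✓
5: successors {5}; p there: 5:T. ✓
6: successors {7}; p there: 7:T. ✓
7: successors {2, 5}; p there: 2:T, 5:T. ✓
8: successors {2, 8}; p there: 2:T, 8:F. ✓
Satisfying worlds: {1, 2, 3, 4, 5, 6, 7, 8}.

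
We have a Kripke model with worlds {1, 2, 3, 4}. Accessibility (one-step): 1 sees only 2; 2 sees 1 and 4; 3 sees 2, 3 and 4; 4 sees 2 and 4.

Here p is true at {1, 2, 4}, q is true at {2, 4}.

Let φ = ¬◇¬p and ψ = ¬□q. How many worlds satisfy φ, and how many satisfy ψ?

3 and 2

For ¬◇¬p:
1: ◇¬p is F. ✓
2: ◇¬p is F. ✓
3: ◇¬p is T. ✗
4: ◇¬p is F. ✓
— 3 worlds.
For ¬□q:
1: □q is T. ✗
2: □q is F. ✓
3: □q is F. ✓
4: □q is T. ✗
— 2 worlds.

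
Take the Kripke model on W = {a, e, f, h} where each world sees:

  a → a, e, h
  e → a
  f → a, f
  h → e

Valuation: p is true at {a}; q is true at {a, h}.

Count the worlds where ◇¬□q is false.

a: successors {a, e, h}; ¬□q there: a:T, e:F, h:T. ✓
e: successors {a}; ¬□q there: a:T. ✓
f: successors {a, f}; ¬□q there: a:T, f:T. ✓
h: successors {e}; ¬□q there: e:F. ✗
Satisfying worlds: {a, e, f}.
So ◇¬□q fails at the other 1 world.

1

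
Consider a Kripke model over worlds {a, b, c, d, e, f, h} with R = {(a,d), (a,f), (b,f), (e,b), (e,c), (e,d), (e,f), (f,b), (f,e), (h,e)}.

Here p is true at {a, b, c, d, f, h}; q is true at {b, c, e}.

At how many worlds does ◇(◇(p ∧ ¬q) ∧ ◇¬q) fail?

a: successors {d, f}; ◇(p ∧ ¬q) ∧ ◇¬q there: d:F, f:F. ✗
b: successors {f}; ◇(p ∧ ¬q) ∧ ◇¬q there: f:F. ✗
c: no successors, so ◇(◇(p ∧ ¬q) ∧ ◇¬q) fails. ✗
d: no successors, so ◇(◇(p ∧ ¬q) ∧ ◇¬q) fails. ✗
e: successors {b, c, d, f}; ◇(p ∧ ¬q) ∧ ◇¬q there: b:T, c:F, d:F, f:F. ✓
f: successors {b, e}; ◇(p ∧ ¬q) ∧ ◇¬q there: b:T, e:T. ✓
h: successors {e}; ◇(p ∧ ¬q) ∧ ◇¬q there: e:T. ✓
Satisfying worlds: {e, f, h}.
So ◇(◇(p ∧ ¬q) ∧ ◇¬q) fails at the other 4 worlds.

4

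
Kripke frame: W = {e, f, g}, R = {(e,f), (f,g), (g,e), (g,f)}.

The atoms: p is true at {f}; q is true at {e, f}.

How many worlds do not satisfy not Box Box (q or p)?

e: Box Box (q or p) is F. ✓
f: Box Box (q or p) is T. ✗
g: Box Box (q or p) is F. ✓
Satisfying worlds: {e, g}.
So not Box Box (q or p) fails at the other 1 world.

1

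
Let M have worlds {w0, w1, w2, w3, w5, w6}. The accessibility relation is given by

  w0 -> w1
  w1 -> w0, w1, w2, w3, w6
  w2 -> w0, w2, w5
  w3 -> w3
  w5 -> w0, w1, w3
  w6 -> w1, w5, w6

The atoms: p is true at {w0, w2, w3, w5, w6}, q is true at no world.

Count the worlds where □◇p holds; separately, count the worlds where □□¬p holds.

3 and 0

For □◇p:
w0: successors {w1}; ◇p there: w1:T. ✓
w1: successors {w0, w1, w2, w3, w6}; ◇p there: w0:F, w1:T, w2:T, w3:T, w6:T. ✗
w2: successors {w0, w2, w5}; ◇p there: w0:F, w2:T, w5:T. ✗
w3: successors {w3}; ◇p there: w3:T. ✓
w5: successors {w0, w1, w3}; ◇p there: w0:F, w1:T, w3:T. ✗
w6: successors {w1, w5, w6}; ◇p there: w1:T, w5:T, w6:T. ✓
— 3 worlds.
For □□¬p:
w0: successors {w1}; □¬p there: w1:F. ✗
w1: successors {w0, w1, w2, w3, w6}; □¬p there: w0:T, w1:F, w2:F, w3:F, w6:F. ✗
w2: successors {w0, w2, w5}; □¬p there: w0:T, w2:F, w5:F. ✗
w3: successors {w3}; □¬p there: w3:F. ✗
w5: successors {w0, w1, w3}; □¬p there: w0:T, w1:F, w3:F. ✗
w6: successors {w1, w5, w6}; □¬p there: w1:F, w5:F, w6:F. ✗
— 0 worlds.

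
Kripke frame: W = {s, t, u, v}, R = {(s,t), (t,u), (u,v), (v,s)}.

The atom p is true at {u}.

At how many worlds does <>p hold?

s: successors {t}; p there: t:F. ✗
t: successors {u}; p there: u:T. ✓
u: successors {v}; p there: v:F. ✗
v: successors {s}; p there: s:F. ✗
Satisfying worlds: {t}.

1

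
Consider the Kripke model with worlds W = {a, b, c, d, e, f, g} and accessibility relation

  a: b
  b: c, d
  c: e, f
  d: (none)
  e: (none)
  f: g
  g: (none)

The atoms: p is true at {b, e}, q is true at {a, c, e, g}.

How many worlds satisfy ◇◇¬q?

a: successors {b}; ◇¬q there: b:T. ✓
b: successors {c, d}; ◇¬q there: c:T, d:F. ✓
c: successors {e, f}; ◇¬q there: e:F, f:F. ✗
d: no successors, so ◇◇¬q fails. ✗
e: no successors, so ◇◇¬q fails. ✗
f: successors {g}; ◇¬q there: g:F. ✗
g: no successors, so ◇◇¬q fails. ✗
Satisfying worlds: {a, b}.

2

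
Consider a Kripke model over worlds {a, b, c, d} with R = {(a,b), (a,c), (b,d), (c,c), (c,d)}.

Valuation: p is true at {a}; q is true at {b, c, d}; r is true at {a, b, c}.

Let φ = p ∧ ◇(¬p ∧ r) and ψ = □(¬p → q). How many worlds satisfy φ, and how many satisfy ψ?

For p ∧ ◇(¬p ∧ r):
a: p is T, ◇(¬p ∧ r) is T. ✓
b: p is F, ◇(¬p ∧ r) is F. ✗
c: p is F, ◇(¬p ∧ r) is T. ✗
d: p is F, ◇(¬p ∧ r) is F. ✗
— 1 world.
For □(¬p → q):
a: successors {b, c}; ¬p → q there: b:T, c:T. ✓
b: successors {d}; ¬p → q there: d:T. ✓
c: successors {c, d}; ¬p → q there: c:T, d:T. ✓
d: no successors, so □(¬p → q) holds vacuously. ✓
— 4 worlds.

1 and 4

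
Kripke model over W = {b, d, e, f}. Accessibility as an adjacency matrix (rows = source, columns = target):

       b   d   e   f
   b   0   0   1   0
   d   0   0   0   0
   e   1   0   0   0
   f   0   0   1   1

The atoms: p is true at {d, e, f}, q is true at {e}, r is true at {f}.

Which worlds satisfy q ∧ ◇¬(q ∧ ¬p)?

{e}

b: q is F, ◇¬(q ∧ ¬p) is T. ✗
d: q is F, ◇¬(q ∧ ¬p) is F. ✗
e: q is T, ◇¬(q ∧ ¬p) is T. ✓
f: q is F, ◇¬(q ∧ ¬p) is T. ✗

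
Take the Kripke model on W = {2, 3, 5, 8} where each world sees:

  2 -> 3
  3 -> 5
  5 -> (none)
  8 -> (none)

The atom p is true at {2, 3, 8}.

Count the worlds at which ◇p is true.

2: successors {3}; p there: 3:T. ✓
3: successors {5}; p there: 5:F. ✗
5: no successors, so ◇p fails. ✗
8: no successors, so ◇p fails. ✗
Satisfying worlds: {2}.

1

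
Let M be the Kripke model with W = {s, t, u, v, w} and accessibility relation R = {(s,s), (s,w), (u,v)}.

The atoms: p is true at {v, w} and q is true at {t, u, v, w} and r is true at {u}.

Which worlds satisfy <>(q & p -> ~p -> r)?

s: successors {s, w}; q & p -> ~p -> r there: s:T, w:T. ✓
t: no successors, so <>(q & p -> ~p -> r) fails. ✗
u: successors {v}; q & p -> ~p -> r there: v:T. ✓
v: no successors, so <>(q & p -> ~p -> r) fails. ✗
w: no successors, so <>(q & p -> ~p -> r) fails. ✗

{s, u}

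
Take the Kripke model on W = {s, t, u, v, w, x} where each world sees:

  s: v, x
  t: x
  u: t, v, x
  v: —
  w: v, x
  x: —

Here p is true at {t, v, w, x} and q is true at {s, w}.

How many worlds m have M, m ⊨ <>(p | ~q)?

s: successors {v, x}; p | ~q there: v:T, x:T. ✓
t: successors {x}; p | ~q there: x:T. ✓
u: successors {t, v, x}; p | ~q there: t:T, v:T, x:T. ✓
v: no successors, so <>(p | ~q) fails. ✗
w: successors {v, x}; p | ~q there: v:T, x:T. ✓
x: no successors, so <>(p | ~q) fails. ✗
Satisfying worlds: {s, t, u, w}.

4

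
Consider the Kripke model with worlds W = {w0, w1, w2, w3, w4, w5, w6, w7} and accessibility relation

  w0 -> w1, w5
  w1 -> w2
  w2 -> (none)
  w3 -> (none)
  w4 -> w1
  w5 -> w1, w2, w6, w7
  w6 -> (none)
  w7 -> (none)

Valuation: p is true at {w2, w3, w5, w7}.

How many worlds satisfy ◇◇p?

w0: successors {w1, w5}; ◇p there: w1:T, w5:T. ✓
w1: successors {w2}; ◇p there: w2:F. ✗
w2: no successors, so ◇◇p fails. ✗
w3: no successors, so ◇◇p fails. ✗
w4: successors {w1}; ◇p there: w1:T. ✓
w5: successors {w1, w2, w6, w7}; ◇p there: w1:T, w2:F, w6:F, w7:F. ✓
w6: no successors, so ◇◇p fails. ✗
w7: no successors, so ◇◇p fails. ✗
Satisfying worlds: {w0, w4, w5}.

3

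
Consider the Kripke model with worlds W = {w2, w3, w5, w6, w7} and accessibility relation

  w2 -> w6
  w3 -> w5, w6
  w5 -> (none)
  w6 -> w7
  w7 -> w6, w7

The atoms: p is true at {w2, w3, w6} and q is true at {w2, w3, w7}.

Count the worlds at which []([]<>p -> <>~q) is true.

2

w2: successors {w6}; []<>p -> <>~q there: w6:F. ✗
w3: successors {w5, w6}; []<>p -> <>~q there: w5:F, w6:F. ✗
w5: no successors, so []([]<>p -> <>~q) holds vacuously. ✓
w6: successors {w7}; []<>p -> <>~q there: w7:T. ✓
w7: successors {w6, w7}; []<>p -> <>~q there: w6:F, w7:T. ✗
Satisfying worlds: {w5, w6}.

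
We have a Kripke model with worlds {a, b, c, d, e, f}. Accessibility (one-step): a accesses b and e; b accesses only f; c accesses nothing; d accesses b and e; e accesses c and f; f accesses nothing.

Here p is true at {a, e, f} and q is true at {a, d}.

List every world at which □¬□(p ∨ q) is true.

{c, f}

a: successors {b, e}; ¬□(p ∨ q) there: b:F, e:T. ✗
b: successors {f}; ¬□(p ∨ q) there: f:F. ✗
c: no successors, so □¬□(p ∨ q) holds vacuously. ✓
d: successors {b, e}; ¬□(p ∨ q) there: b:F, e:T. ✗
e: successors {c, f}; ¬□(p ∨ q) there: c:F, f:F. ✗
f: no successors, so □¬□(p ∨ q) holds vacuously. ✓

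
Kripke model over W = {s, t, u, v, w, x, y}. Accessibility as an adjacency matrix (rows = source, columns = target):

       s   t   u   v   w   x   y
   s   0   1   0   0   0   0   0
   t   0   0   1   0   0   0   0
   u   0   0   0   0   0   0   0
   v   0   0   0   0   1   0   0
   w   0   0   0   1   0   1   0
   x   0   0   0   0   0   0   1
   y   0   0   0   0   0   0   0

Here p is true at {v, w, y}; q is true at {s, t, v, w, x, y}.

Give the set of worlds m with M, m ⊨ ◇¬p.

{s, t, w}

s: successors {t}; ¬p there: t:T. ✓
t: successors {u}; ¬p there: u:T. ✓
u: no successors, so ◇¬p fails. ✗
v: successors {w}; ¬p there: w:F. ✗
w: successors {v, x}; ¬p there: v:F, x:T. ✓
x: successors {y}; ¬p there: y:F. ✗
y: no successors, so ◇¬p fails. ✗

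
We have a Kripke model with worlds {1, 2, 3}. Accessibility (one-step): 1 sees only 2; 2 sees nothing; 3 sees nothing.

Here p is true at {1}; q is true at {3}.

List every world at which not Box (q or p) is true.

{1}

1: Box (q or p) is F. ✓
2: Box (q or p) is T. ✗
3: Box (q or p) is T. ✗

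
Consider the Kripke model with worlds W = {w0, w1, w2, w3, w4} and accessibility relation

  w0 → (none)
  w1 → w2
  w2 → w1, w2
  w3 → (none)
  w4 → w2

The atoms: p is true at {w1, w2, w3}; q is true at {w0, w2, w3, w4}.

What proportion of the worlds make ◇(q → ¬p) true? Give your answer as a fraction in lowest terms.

1/5

w0: no successors, so ◇(q → ¬p) fails. ✗
w1: successors {w2}; q → ¬p there: w2:F. ✗
w2: successors {w1, w2}; q → ¬p there: w1:T, w2:F. ✓
w3: no successors, so ◇(q → ¬p) fails. ✗
w4: successors {w2}; q → ¬p there: w2:F. ✗
That's 1 of 5 worlds, so 1/5.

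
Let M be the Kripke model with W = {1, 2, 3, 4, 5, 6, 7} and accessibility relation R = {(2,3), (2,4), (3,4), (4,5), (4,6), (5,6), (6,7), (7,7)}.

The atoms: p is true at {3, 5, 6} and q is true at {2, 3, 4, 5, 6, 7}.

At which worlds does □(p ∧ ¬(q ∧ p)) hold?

1: no successors, so □(p ∧ ¬(q ∧ p)) holds vacuously. ✓
2: successors {3, 4}; p ∧ ¬(q ∧ p) there: 3:F, 4:F. ✗
3: successors {4}; p ∧ ¬(q ∧ p) there: 4:F. ✗
4: successors {5, 6}; p ∧ ¬(q ∧ p) there: 5:F, 6:F. ✗
5: successors {6}; p ∧ ¬(q ∧ p) there: 6:F. ✗
6: successors {7}; p ∧ ¬(q ∧ p) there: 7:F. ✗
7: successors {7}; p ∧ ¬(q ∧ p) there: 7:F. ✗

{1}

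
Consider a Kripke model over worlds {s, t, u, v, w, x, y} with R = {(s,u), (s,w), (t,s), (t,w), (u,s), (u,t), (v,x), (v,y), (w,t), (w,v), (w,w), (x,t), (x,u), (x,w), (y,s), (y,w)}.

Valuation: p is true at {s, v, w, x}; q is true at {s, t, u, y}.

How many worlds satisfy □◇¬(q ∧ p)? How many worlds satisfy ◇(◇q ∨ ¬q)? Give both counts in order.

For □◇¬(q ∧ p):
s: successors {u, w}; ◇¬(q ∧ p) there: u:T, w:T. ✓
t: successors {s, w}; ◇¬(q ∧ p) there: s:T, w:T. ✓
u: successors {s, t}; ◇¬(q ∧ p) there: s:T, t:T. ✓
v: successors {x, y}; ◇¬(q ∧ p) there: x:T, y:T. ✓
w: successors {t, v, w}; ◇¬(q ∧ p) there: t:T, v:T, w:T. ✓
x: successors {t, u, w}; ◇¬(q ∧ p) there: t:T, u:T, w:T. ✓
y: successors {s, w}; ◇¬(q ∧ p) there: s:T, w:T. ✓
— 7 worlds.
For ◇(◇q ∨ ¬q):
s: successors {u, w}; ◇q ∨ ¬q there: u:T, w:T. ✓
t: successors {s, w}; ◇q ∨ ¬q there: s:T, w:T. ✓
u: successors {s, t}; ◇q ∨ ¬q there: s:T, t:T. ✓
v: successors {x, y}; ◇q ∨ ¬q there: x:T, y:T. ✓
w: successors {t, v, w}; ◇q ∨ ¬q there: t:T, v:T, w:T. ✓
x: successors {t, u, w}; ◇q ∨ ¬q there: t:T, u:T, w:T. ✓
y: successors {s, w}; ◇q ∨ ¬q there: s:T, w:T. ✓
— 7 worlds.

7 and 7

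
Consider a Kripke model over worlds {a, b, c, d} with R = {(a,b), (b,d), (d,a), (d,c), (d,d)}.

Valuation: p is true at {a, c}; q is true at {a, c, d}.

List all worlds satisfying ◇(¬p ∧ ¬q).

{a}

a: successors {b}; ¬p ∧ ¬q there: b:T. ✓
b: successors {d}; ¬p ∧ ¬q there: d:F. ✗
c: no successors, so ◇(¬p ∧ ¬q) fails. ✗
d: successors {a, c, d}; ¬p ∧ ¬q there: a:F, c:F, d:F. ✗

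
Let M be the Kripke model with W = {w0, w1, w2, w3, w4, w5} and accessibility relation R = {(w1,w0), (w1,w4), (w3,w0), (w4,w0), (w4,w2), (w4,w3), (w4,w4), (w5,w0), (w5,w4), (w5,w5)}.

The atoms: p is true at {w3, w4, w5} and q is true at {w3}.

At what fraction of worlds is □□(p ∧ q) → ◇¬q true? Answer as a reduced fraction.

w0: □□(p ∧ q) is T, ◇¬q is F. ✗
w1: □□(p ∧ q) is F, ◇¬q is T. ✓
w2: □□(p ∧ q) is T, ◇¬q is F. ✗
w3: □□(p ∧ q) is T, ◇¬q is T. ✓
w4: □□(p ∧ q) is F, ◇¬q is T. ✓
w5: □□(p ∧ q) is F, ◇¬q is T. ✓
That's 4 of 6 worlds, so 4/6 = 2/3.

2/3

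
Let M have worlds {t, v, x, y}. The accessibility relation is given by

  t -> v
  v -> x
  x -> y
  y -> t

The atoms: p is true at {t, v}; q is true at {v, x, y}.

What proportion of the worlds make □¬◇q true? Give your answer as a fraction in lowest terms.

t: successors {v}; ¬◇q there: v:F. ✗
v: successors {x}; ¬◇q there: x:F. ✗
x: successors {y}; ¬◇q there: y:T. ✓
y: successors {t}; ¬◇q there: t:F. ✗
That's 1 of 4 worlds, so 1/4.

1/4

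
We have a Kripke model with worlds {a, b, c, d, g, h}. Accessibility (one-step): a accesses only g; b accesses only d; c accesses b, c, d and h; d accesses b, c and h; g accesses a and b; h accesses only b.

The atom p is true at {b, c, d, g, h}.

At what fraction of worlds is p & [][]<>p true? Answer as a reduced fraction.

a: p is F, [][]<>p is T. ✗
b: p is T, [][]<>p is T. ✓
c: p is T, [][]<>p is T. ✓
d: p is T, [][]<>p is T. ✓
g: p is T, [][]<>p is T. ✓
h: p is T, [][]<>p is T. ✓
That's 5 of 6 worlds, so 5/6.

5/6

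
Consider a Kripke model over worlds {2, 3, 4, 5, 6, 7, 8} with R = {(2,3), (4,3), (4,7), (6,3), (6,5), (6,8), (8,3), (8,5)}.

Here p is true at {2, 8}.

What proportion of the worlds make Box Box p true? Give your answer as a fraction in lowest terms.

6/7

2: successors {3}; Box p there: 3:T. ✓
3: no successors, so Box Box p holds vacuously. ✓
4: successors {3, 7}; Box p there: 3:T, 7:T. ✓
5: no successors, so Box Box p holds vacuously. ✓
6: successors {3, 5, 8}; Box p there: 3:T, 5:T, 8:F. ✗
7: no successors, so Box Box p holds vacuously. ✓
8: successors {3, 5}; Box p there: 3:T, 5:T. ✓
That's 6 of 7 worlds, so 6/7.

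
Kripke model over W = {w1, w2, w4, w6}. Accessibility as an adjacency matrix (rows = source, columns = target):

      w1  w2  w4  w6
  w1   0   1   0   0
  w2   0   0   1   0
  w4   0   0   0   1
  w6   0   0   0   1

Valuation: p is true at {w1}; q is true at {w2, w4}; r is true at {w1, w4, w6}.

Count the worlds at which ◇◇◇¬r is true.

0

w1: successors {w2}; ◇◇¬r there: w2:F. ✗
w2: successors {w4}; ◇◇¬r there: w4:F. ✗
w4: successors {w6}; ◇◇¬r there: w6:F. ✗
w6: successors {w6}; ◇◇¬r there: w6:F. ✗
Satisfying worlds: ∅.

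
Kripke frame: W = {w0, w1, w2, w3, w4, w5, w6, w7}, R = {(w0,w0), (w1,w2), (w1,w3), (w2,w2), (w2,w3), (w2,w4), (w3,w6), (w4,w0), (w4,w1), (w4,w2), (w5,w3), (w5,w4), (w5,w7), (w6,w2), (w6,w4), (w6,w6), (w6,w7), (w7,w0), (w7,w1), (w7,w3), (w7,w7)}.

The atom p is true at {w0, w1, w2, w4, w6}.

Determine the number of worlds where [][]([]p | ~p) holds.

w0: successors {w0}; []([]p | ~p) there: w0:T. ✓
w1: successors {w2, w3}; []([]p | ~p) there: w2:F, w3:F. ✗
w2: successors {w2, w3, w4}; []([]p | ~p) there: w2:F, w3:F, w4:F. ✗
w3: successors {w6}; []([]p | ~p) there: w6:F. ✗
w4: successors {w0, w1, w2}; []([]p | ~p) there: w0:T, w1:F, w2:F. ✗
w5: successors {w3, w4, w7}; []([]p | ~p) there: w3:F, w4:F, w7:F. ✗
w6: successors {w2, w4, w6, w7}; []([]p | ~p) there: w2:F, w4:F, w6:F, w7:F. ✗
w7: successors {w0, w1, w3, w7}; []([]p | ~p) there: w0:T, w1:F, w3:F, w7:F. ✗
Satisfying worlds: {w0}.

1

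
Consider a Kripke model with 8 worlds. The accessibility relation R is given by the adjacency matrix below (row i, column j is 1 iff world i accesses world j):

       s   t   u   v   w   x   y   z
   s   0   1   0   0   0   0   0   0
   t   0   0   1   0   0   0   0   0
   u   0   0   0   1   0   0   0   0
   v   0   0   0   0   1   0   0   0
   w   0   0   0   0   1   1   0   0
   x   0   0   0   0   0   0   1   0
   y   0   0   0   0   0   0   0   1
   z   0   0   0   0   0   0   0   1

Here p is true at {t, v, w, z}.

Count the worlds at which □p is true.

5

s: successors {t}; p there: t:T. ✓
t: successors {u}; p there: u:F. ✗
u: successors {v}; p there: v:T. ✓
v: successors {w}; p there: w:T. ✓
w: successors {w, x}; p there: w:T, x:F. ✗
x: successors {y}; p there: y:F. ✗
y: successors {z}; p there: z:T. ✓
z: successors {z}; p there: z:T. ✓
Satisfying worlds: {s, u, v, y, z}.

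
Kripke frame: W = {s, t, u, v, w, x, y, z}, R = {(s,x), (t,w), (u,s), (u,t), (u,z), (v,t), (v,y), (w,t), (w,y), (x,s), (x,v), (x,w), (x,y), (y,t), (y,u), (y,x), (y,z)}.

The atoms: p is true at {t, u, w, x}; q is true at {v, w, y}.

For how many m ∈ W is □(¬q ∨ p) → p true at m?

s: □(¬q ∨ p) is T, p is F. ✗
t: □(¬q ∨ p) is T, p is T. ✓
u: □(¬q ∨ p) is T, p is T. ✓
v: □(¬q ∨ p) is F, p is F. ✓
w: □(¬q ∨ p) is F, p is T. ✓
x: □(¬q ∨ p) is F, p is T. ✓
y: □(¬q ∨ p) is T, p is F. ✗
z: □(¬q ∨ p) is T, p is F. ✗
Satisfying worlds: {t, u, v, w, x}.

5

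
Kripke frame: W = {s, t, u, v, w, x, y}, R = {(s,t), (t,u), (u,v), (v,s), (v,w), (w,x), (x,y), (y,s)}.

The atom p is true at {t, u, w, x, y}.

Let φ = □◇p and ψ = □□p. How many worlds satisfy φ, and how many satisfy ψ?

For □◇p:
s: successors {t}; ◇p there: t:T. ✓
t: successors {u}; ◇p there: u:F. ✗
u: successors {v}; ◇p there: v:T. ✓
v: successors {s, w}; ◇p there: s:T, w:T. ✓
w: successors {x}; ◇p there: x:T. ✓
x: successors {y}; ◇p there: y:F. ✗
y: successors {s}; ◇p there: s:T. ✓
— 5 worlds.
For □□p:
s: successors {t}; □p there: t:T. ✓
t: successors {u}; □p there: u:F. ✗
u: successors {v}; □p there: v:F. ✗
v: successors {s, w}; □p there: s:T, w:T. ✓
w: successors {x}; □p there: x:T. ✓
x: successors {y}; □p there: y:F. ✗
y: successors {s}; □p there: s:T. ✓
— 4 worlds.

5 and 4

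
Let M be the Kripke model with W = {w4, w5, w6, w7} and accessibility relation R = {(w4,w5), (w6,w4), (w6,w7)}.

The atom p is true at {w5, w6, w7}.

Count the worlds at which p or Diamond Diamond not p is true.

w4: p is F, Diamond Diamond not p is F. ✗
w5: p is T, Diamond Diamond not p is F. ✓
w6: p is T, Diamond Diamond not p is F. ✓
w7: p is T, Diamond Diamond not p is F. ✓
Satisfying worlds: {w5, w6, w7}.

3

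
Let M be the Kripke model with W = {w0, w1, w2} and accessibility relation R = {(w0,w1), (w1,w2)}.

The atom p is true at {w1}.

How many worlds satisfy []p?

w0: successors {w1}; p there: w1:T. ✓
w1: successors {w2}; p there: w2:F. ✗
w2: no successors, so []p holds vacuously. ✓
Satisfying worlds: {w0, w2}.

2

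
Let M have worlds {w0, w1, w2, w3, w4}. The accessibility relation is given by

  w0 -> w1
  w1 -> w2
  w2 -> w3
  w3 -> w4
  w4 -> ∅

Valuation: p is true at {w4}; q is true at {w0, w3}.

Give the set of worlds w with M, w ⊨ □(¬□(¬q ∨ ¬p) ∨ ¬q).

{w0, w1, w3, w4}

w0: successors {w1}; ¬□(¬q ∨ ¬p) ∨ ¬q there: w1:T. ✓
w1: successors {w2}; ¬□(¬q ∨ ¬p) ∨ ¬q there: w2:T. ✓
w2: successors {w3}; ¬□(¬q ∨ ¬p) ∨ ¬q there: w3:F. ✗
w3: successors {w4}; ¬□(¬q ∨ ¬p) ∨ ¬q there: w4:T. ✓
w4: no successors, so □(¬□(¬q ∨ ¬p) ∨ ¬q) holds vacuously. ✓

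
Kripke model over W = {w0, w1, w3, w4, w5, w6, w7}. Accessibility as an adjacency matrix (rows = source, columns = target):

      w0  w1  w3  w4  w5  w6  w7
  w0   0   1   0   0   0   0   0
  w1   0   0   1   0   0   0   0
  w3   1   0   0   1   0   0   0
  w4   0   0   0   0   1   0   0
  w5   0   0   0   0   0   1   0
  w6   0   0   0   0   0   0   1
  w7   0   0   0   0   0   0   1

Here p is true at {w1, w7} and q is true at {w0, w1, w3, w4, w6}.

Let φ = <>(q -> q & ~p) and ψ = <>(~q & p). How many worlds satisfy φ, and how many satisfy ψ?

For <>(q -> q & ~p):
w0: successors {w1}; q -> q & ~p there: w1:F. ✗
w1: successors {w3}; q -> q & ~p there: w3:T. ✓
w3: successors {w0, w4}; q -> q & ~p there: w0:T, w4:T. ✓
w4: successors {w5}; q -> q & ~p there: w5:T. ✓
w5: successors {w6}; q -> q & ~p there: w6:T. ✓
w6: successors {w7}; q -> q & ~p there: w7:T. ✓
w7: successors {w7}; q -> q & ~p there: w7:T. ✓
— 6 worlds.
For <>(~q & p):
w0: successors {w1}; ~q & p there: w1:F. ✗
w1: successors {w3}; ~q & p there: w3:F. ✗
w3: successors {w0, w4}; ~q & p there: w0:F, w4:F. ✗
w4: successors {w5}; ~q & p there: w5:F. ✗
w5: successors {w6}; ~q & p there: w6:F. ✗
w6: successors {w7}; ~q & p there: w7:T. ✓
w7: successors {w7}; ~q & p there: w7:T. ✓
— 2 worlds.

6 and 2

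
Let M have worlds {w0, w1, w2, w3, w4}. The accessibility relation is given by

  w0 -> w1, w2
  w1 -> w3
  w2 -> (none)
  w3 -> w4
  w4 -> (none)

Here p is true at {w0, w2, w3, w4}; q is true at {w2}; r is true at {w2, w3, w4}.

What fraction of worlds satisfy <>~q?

3/5

w0: successors {w1, w2}; ~q there: w1:T, w2:F. ✓
w1: successors {w3}; ~q there: w3:T. ✓
w2: no successors, so <>~q fails. ✗
w3: successors {w4}; ~q there: w4:T. ✓
w4: no successors, so <>~q fails. ✗
That's 3 of 5 worlds, so 3/5.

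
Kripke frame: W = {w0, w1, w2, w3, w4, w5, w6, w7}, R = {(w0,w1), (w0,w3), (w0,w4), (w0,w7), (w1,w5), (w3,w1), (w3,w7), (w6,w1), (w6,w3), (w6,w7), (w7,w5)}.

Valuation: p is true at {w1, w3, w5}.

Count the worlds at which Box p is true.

w0: successors {w1, w3, w4, w7}; p there: w1:T, w3:T, w4:F, w7:F. ✗
w1: successors {w5}; p there: w5:T. ✓
w2: no successors, so Box p holds vacuously. ✓
w3: successors {w1, w7}; p there: w1:T, w7:F. ✗
w4: no successors, so Box p holds vacuously. ✓
w5: no successors, so Box p holds vacuously. ✓
w6: successors {w1, w3, w7}; p there: w1:T, w3:T, w7:F. ✗
w7: successors {w5}; p there: w5:T. ✓
Satisfying worlds: {w1, w2, w4, w5, w7}.

5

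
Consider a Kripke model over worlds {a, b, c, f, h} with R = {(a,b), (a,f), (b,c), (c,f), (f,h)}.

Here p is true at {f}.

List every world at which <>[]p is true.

a: successors {b, f}; []p there: b:F, f:F. ✗
b: successors {c}; []p there: c:T. ✓
c: successors {f}; []p there: f:F. ✗
f: successors {h}; []p there: h:T. ✓
h: no successors, so <>[]p fails. ✗

{b, f}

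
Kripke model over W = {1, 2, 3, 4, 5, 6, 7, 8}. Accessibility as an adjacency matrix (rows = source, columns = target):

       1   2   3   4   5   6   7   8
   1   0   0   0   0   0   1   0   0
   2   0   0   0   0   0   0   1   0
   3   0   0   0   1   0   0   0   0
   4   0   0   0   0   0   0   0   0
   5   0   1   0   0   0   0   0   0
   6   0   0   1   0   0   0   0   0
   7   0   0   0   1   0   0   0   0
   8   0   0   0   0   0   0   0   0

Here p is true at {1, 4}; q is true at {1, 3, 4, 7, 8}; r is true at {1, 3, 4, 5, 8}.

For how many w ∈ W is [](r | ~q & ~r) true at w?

1: successors {6}; r | ~q & ~r there: 6:T. ✓
2: successors {7}; r | ~q & ~r there: 7:F. ✗
3: successors {4}; r | ~q & ~r there: 4:T. ✓
4: no successors, so [](r | ~q & ~r) holds vacuously. ✓
5: successors {2}; r | ~q & ~r there: 2:T. ✓
6: successors {3}; r | ~q & ~r there: 3:T. ✓
7: successors {4}; r | ~q & ~r there: 4:T. ✓
8: no successors, so [](r | ~q & ~r) holds vacuously. ✓
Satisfying worlds: {1, 3, 4, 5, 6, 7, 8}.

7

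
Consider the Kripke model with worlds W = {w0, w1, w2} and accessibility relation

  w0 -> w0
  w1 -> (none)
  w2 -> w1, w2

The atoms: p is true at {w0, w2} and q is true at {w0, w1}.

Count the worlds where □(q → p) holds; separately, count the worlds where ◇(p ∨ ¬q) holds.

For □(q → p):
w0: successors {w0}; q → p there: w0:T. ✓
w1: no successors, so □(q → p) holds vacuously. ✓
w2: successors {w1, w2}; q → p there: w1:F, w2:T. ✗
— 2 worlds.
For ◇(p ∨ ¬q):
w0: successors {w0}; p ∨ ¬q there: w0:T. ✓
w1: no successors, so ◇(p ∨ ¬q) fails. ✗
w2: successors {w1, w2}; p ∨ ¬q there: w1:F, w2:T. ✓
— 2 worlds.

2 and 2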